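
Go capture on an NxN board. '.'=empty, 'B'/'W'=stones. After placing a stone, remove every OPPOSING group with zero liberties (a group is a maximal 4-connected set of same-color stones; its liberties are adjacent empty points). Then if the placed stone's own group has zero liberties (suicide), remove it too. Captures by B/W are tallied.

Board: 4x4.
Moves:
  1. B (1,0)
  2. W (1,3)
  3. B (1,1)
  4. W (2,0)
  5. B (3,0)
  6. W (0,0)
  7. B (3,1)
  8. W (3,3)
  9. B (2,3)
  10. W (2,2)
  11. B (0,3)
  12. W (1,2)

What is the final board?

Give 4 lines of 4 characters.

Move 1: B@(1,0) -> caps B=0 W=0
Move 2: W@(1,3) -> caps B=0 W=0
Move 3: B@(1,1) -> caps B=0 W=0
Move 4: W@(2,0) -> caps B=0 W=0
Move 5: B@(3,0) -> caps B=0 W=0
Move 6: W@(0,0) -> caps B=0 W=0
Move 7: B@(3,1) -> caps B=0 W=0
Move 8: W@(3,3) -> caps B=0 W=0
Move 9: B@(2,3) -> caps B=0 W=0
Move 10: W@(2,2) -> caps B=0 W=1
Move 11: B@(0,3) -> caps B=0 W=1
Move 12: W@(1,2) -> caps B=0 W=1

Answer: W..B
BBWW
W.W.
BB.W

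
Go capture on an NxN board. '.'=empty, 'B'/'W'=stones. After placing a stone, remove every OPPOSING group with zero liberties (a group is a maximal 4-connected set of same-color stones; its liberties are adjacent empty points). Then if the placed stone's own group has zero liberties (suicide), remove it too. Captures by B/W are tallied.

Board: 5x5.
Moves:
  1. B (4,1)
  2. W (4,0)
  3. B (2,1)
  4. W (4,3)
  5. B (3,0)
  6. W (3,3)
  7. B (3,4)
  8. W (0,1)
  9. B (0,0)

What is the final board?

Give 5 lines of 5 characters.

Move 1: B@(4,1) -> caps B=0 W=0
Move 2: W@(4,0) -> caps B=0 W=0
Move 3: B@(2,1) -> caps B=0 W=0
Move 4: W@(4,3) -> caps B=0 W=0
Move 5: B@(3,0) -> caps B=1 W=0
Move 6: W@(3,3) -> caps B=1 W=0
Move 7: B@(3,4) -> caps B=1 W=0
Move 8: W@(0,1) -> caps B=1 W=0
Move 9: B@(0,0) -> caps B=1 W=0

Answer: BW...
.....
.B...
B..WB
.B.W.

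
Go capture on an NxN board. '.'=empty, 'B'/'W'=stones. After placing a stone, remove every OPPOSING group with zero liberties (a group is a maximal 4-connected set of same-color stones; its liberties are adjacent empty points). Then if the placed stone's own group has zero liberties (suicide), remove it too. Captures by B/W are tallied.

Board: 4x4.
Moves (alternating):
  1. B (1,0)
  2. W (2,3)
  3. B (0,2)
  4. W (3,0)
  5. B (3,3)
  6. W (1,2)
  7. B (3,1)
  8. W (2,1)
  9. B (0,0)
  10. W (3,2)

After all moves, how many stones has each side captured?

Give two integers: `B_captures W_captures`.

Answer: 0 2

Derivation:
Move 1: B@(1,0) -> caps B=0 W=0
Move 2: W@(2,3) -> caps B=0 W=0
Move 3: B@(0,2) -> caps B=0 W=0
Move 4: W@(3,0) -> caps B=0 W=0
Move 5: B@(3,3) -> caps B=0 W=0
Move 6: W@(1,2) -> caps B=0 W=0
Move 7: B@(3,1) -> caps B=0 W=0
Move 8: W@(2,1) -> caps B=0 W=0
Move 9: B@(0,0) -> caps B=0 W=0
Move 10: W@(3,2) -> caps B=0 W=2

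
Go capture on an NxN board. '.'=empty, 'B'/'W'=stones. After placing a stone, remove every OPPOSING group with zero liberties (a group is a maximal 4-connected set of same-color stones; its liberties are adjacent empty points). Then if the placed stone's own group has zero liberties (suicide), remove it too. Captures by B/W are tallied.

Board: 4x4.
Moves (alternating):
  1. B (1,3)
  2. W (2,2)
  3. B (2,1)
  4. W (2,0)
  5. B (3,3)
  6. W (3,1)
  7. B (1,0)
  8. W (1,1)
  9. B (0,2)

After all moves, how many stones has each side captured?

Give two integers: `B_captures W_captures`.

Answer: 0 1

Derivation:
Move 1: B@(1,3) -> caps B=0 W=0
Move 2: W@(2,2) -> caps B=0 W=0
Move 3: B@(2,1) -> caps B=0 W=0
Move 4: W@(2,0) -> caps B=0 W=0
Move 5: B@(3,3) -> caps B=0 W=0
Move 6: W@(3,1) -> caps B=0 W=0
Move 7: B@(1,0) -> caps B=0 W=0
Move 8: W@(1,1) -> caps B=0 W=1
Move 9: B@(0,2) -> caps B=0 W=1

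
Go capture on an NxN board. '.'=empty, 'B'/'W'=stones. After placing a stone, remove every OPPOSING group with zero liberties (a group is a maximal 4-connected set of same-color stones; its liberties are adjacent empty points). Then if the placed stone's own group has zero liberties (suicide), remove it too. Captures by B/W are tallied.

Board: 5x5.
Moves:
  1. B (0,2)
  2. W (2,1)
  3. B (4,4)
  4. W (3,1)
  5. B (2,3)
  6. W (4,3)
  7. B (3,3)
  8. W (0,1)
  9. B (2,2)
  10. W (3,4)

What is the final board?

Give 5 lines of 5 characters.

Move 1: B@(0,2) -> caps B=0 W=0
Move 2: W@(2,1) -> caps B=0 W=0
Move 3: B@(4,4) -> caps B=0 W=0
Move 4: W@(3,1) -> caps B=0 W=0
Move 5: B@(2,3) -> caps B=0 W=0
Move 6: W@(4,3) -> caps B=0 W=0
Move 7: B@(3,3) -> caps B=0 W=0
Move 8: W@(0,1) -> caps B=0 W=0
Move 9: B@(2,2) -> caps B=0 W=0
Move 10: W@(3,4) -> caps B=0 W=1

Answer: .WB..
.....
.WBB.
.W.BW
...W.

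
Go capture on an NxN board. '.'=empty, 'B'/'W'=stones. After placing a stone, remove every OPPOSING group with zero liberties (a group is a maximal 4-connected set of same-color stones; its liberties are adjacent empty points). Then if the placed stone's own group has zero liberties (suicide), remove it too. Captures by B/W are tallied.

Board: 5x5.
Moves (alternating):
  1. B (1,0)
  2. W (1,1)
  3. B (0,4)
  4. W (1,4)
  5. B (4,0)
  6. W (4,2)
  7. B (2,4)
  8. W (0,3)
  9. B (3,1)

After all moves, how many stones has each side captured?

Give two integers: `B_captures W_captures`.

Answer: 0 1

Derivation:
Move 1: B@(1,0) -> caps B=0 W=0
Move 2: W@(1,1) -> caps B=0 W=0
Move 3: B@(0,4) -> caps B=0 W=0
Move 4: W@(1,4) -> caps B=0 W=0
Move 5: B@(4,0) -> caps B=0 W=0
Move 6: W@(4,2) -> caps B=0 W=0
Move 7: B@(2,4) -> caps B=0 W=0
Move 8: W@(0,3) -> caps B=0 W=1
Move 9: B@(3,1) -> caps B=0 W=1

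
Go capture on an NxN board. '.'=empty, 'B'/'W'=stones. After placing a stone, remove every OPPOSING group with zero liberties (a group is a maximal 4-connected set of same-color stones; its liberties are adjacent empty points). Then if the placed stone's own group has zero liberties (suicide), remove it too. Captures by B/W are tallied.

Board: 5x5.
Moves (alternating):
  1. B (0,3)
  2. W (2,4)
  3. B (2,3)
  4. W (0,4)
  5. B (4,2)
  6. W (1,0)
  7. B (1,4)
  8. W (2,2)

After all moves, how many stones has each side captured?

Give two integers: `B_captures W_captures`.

Move 1: B@(0,3) -> caps B=0 W=0
Move 2: W@(2,4) -> caps B=0 W=0
Move 3: B@(2,3) -> caps B=0 W=0
Move 4: W@(0,4) -> caps B=0 W=0
Move 5: B@(4,2) -> caps B=0 W=0
Move 6: W@(1,0) -> caps B=0 W=0
Move 7: B@(1,4) -> caps B=1 W=0
Move 8: W@(2,2) -> caps B=1 W=0

Answer: 1 0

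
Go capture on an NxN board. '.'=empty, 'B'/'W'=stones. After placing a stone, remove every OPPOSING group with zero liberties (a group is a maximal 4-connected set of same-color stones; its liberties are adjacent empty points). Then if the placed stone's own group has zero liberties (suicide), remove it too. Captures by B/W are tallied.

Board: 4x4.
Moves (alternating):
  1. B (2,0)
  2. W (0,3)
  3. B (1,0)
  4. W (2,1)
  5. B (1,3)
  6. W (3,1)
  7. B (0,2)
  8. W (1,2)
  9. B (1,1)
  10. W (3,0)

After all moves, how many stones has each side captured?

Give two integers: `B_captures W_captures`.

Move 1: B@(2,0) -> caps B=0 W=0
Move 2: W@(0,3) -> caps B=0 W=0
Move 3: B@(1,0) -> caps B=0 W=0
Move 4: W@(2,1) -> caps B=0 W=0
Move 5: B@(1,3) -> caps B=0 W=0
Move 6: W@(3,1) -> caps B=0 W=0
Move 7: B@(0,2) -> caps B=1 W=0
Move 8: W@(1,2) -> caps B=1 W=0
Move 9: B@(1,1) -> caps B=1 W=0
Move 10: W@(3,0) -> caps B=1 W=0

Answer: 1 0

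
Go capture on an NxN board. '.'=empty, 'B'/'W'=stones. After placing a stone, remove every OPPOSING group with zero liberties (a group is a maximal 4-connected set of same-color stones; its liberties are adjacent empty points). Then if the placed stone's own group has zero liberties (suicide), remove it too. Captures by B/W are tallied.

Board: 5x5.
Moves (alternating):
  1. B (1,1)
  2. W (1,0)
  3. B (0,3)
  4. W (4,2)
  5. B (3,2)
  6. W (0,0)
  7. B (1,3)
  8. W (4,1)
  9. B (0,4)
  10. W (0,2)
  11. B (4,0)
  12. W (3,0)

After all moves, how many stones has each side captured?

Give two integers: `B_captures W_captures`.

Answer: 0 1

Derivation:
Move 1: B@(1,1) -> caps B=0 W=0
Move 2: W@(1,0) -> caps B=0 W=0
Move 3: B@(0,3) -> caps B=0 W=0
Move 4: W@(4,2) -> caps B=0 W=0
Move 5: B@(3,2) -> caps B=0 W=0
Move 6: W@(0,0) -> caps B=0 W=0
Move 7: B@(1,3) -> caps B=0 W=0
Move 8: W@(4,1) -> caps B=0 W=0
Move 9: B@(0,4) -> caps B=0 W=0
Move 10: W@(0,2) -> caps B=0 W=0
Move 11: B@(4,0) -> caps B=0 W=0
Move 12: W@(3,0) -> caps B=0 W=1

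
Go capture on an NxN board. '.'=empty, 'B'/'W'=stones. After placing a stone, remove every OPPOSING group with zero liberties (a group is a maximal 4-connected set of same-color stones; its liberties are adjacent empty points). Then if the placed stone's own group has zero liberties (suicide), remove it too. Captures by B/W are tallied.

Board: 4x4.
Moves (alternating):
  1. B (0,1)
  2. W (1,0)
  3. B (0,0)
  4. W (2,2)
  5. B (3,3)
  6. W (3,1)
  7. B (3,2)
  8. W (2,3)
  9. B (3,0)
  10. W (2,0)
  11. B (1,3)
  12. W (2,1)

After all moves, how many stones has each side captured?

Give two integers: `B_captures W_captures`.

Move 1: B@(0,1) -> caps B=0 W=0
Move 2: W@(1,0) -> caps B=0 W=0
Move 3: B@(0,0) -> caps B=0 W=0
Move 4: W@(2,2) -> caps B=0 W=0
Move 5: B@(3,3) -> caps B=0 W=0
Move 6: W@(3,1) -> caps B=0 W=0
Move 7: B@(3,2) -> caps B=0 W=0
Move 8: W@(2,3) -> caps B=0 W=2
Move 9: B@(3,0) -> caps B=0 W=2
Move 10: W@(2,0) -> caps B=0 W=3
Move 11: B@(1,3) -> caps B=0 W=3
Move 12: W@(2,1) -> caps B=0 W=3

Answer: 0 3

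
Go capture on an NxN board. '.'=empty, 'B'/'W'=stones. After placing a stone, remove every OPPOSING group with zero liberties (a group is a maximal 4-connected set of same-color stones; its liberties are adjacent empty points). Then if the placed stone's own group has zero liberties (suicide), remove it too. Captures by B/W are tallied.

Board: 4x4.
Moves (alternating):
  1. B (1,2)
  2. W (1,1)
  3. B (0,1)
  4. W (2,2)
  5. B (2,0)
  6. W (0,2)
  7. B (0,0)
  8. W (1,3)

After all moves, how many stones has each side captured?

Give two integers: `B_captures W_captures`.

Answer: 0 1

Derivation:
Move 1: B@(1,2) -> caps B=0 W=0
Move 2: W@(1,1) -> caps B=0 W=0
Move 3: B@(0,1) -> caps B=0 W=0
Move 4: W@(2,2) -> caps B=0 W=0
Move 5: B@(2,0) -> caps B=0 W=0
Move 6: W@(0,2) -> caps B=0 W=0
Move 7: B@(0,0) -> caps B=0 W=0
Move 8: W@(1,3) -> caps B=0 W=1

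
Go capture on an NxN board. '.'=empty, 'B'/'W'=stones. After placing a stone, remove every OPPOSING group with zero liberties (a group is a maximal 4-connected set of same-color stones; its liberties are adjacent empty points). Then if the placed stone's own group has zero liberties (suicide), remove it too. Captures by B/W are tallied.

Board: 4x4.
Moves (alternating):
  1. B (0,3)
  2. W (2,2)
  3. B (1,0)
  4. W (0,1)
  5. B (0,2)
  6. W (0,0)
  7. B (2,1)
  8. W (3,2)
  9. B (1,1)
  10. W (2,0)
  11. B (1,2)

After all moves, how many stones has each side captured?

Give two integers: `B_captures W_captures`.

Answer: 2 0

Derivation:
Move 1: B@(0,3) -> caps B=0 W=0
Move 2: W@(2,2) -> caps B=0 W=0
Move 3: B@(1,0) -> caps B=0 W=0
Move 4: W@(0,1) -> caps B=0 W=0
Move 5: B@(0,2) -> caps B=0 W=0
Move 6: W@(0,0) -> caps B=0 W=0
Move 7: B@(2,1) -> caps B=0 W=0
Move 8: W@(3,2) -> caps B=0 W=0
Move 9: B@(1,1) -> caps B=2 W=0
Move 10: W@(2,0) -> caps B=2 W=0
Move 11: B@(1,2) -> caps B=2 W=0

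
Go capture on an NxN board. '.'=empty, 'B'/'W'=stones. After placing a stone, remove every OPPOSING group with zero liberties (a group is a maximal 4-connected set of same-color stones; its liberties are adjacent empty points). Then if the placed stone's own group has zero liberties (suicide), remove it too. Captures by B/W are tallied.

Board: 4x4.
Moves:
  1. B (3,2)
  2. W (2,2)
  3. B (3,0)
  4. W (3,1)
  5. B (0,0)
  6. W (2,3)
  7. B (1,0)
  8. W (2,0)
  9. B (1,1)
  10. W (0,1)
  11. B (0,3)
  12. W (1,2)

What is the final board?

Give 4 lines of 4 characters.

Move 1: B@(3,2) -> caps B=0 W=0
Move 2: W@(2,2) -> caps B=0 W=0
Move 3: B@(3,0) -> caps B=0 W=0
Move 4: W@(3,1) -> caps B=0 W=0
Move 5: B@(0,0) -> caps B=0 W=0
Move 6: W@(2,3) -> caps B=0 W=0
Move 7: B@(1,0) -> caps B=0 W=0
Move 8: W@(2,0) -> caps B=0 W=1
Move 9: B@(1,1) -> caps B=0 W=1
Move 10: W@(0,1) -> caps B=0 W=1
Move 11: B@(0,3) -> caps B=0 W=1
Move 12: W@(1,2) -> caps B=0 W=1

Answer: BW.B
BBW.
W.WW
.WB.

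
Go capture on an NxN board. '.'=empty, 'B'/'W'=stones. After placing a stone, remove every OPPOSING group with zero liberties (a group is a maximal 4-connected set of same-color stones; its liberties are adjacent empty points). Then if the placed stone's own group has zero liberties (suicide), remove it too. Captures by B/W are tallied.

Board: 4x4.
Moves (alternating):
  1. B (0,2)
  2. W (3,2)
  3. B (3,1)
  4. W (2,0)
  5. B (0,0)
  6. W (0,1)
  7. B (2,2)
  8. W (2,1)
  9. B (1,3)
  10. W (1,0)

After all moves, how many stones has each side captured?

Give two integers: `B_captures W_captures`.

Move 1: B@(0,2) -> caps B=0 W=0
Move 2: W@(3,2) -> caps B=0 W=0
Move 3: B@(3,1) -> caps B=0 W=0
Move 4: W@(2,0) -> caps B=0 W=0
Move 5: B@(0,0) -> caps B=0 W=0
Move 6: W@(0,1) -> caps B=0 W=0
Move 7: B@(2,2) -> caps B=0 W=0
Move 8: W@(2,1) -> caps B=0 W=0
Move 9: B@(1,3) -> caps B=0 W=0
Move 10: W@(1,0) -> caps B=0 W=1

Answer: 0 1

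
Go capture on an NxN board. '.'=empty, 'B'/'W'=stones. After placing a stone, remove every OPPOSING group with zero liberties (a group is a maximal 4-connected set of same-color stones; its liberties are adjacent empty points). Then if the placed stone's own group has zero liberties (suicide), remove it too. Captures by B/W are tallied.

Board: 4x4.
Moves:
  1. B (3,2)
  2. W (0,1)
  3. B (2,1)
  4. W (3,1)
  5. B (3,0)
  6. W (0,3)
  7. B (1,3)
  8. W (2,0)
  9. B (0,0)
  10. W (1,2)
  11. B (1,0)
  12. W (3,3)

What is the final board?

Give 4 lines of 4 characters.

Move 1: B@(3,2) -> caps B=0 W=0
Move 2: W@(0,1) -> caps B=0 W=0
Move 3: B@(2,1) -> caps B=0 W=0
Move 4: W@(3,1) -> caps B=0 W=0
Move 5: B@(3,0) -> caps B=1 W=0
Move 6: W@(0,3) -> caps B=1 W=0
Move 7: B@(1,3) -> caps B=1 W=0
Move 8: W@(2,0) -> caps B=1 W=0
Move 9: B@(0,0) -> caps B=1 W=0
Move 10: W@(1,2) -> caps B=1 W=0
Move 11: B@(1,0) -> caps B=2 W=0
Move 12: W@(3,3) -> caps B=2 W=0

Answer: BW.W
B.WB
.B..
B.BW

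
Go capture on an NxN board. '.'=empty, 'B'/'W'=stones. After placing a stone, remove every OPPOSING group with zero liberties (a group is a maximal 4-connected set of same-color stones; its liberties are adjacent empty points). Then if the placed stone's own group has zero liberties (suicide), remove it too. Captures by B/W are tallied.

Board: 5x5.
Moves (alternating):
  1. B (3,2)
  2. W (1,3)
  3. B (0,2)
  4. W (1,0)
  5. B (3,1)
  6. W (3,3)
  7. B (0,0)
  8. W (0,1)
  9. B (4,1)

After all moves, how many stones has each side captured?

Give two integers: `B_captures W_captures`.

Move 1: B@(3,2) -> caps B=0 W=0
Move 2: W@(1,3) -> caps B=0 W=0
Move 3: B@(0,2) -> caps B=0 W=0
Move 4: W@(1,0) -> caps B=0 W=0
Move 5: B@(3,1) -> caps B=0 W=0
Move 6: W@(3,3) -> caps B=0 W=0
Move 7: B@(0,0) -> caps B=0 W=0
Move 8: W@(0,1) -> caps B=0 W=1
Move 9: B@(4,1) -> caps B=0 W=1

Answer: 0 1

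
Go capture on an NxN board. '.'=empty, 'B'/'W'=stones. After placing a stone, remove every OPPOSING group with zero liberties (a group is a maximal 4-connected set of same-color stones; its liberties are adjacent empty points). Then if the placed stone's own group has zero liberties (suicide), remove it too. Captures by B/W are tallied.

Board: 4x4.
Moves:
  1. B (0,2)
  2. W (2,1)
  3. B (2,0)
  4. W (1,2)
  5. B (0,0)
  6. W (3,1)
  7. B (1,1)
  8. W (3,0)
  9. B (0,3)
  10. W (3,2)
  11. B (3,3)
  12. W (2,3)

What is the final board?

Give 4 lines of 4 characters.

Move 1: B@(0,2) -> caps B=0 W=0
Move 2: W@(2,1) -> caps B=0 W=0
Move 3: B@(2,0) -> caps B=0 W=0
Move 4: W@(1,2) -> caps B=0 W=0
Move 5: B@(0,0) -> caps B=0 W=0
Move 6: W@(3,1) -> caps B=0 W=0
Move 7: B@(1,1) -> caps B=0 W=0
Move 8: W@(3,0) -> caps B=0 W=0
Move 9: B@(0,3) -> caps B=0 W=0
Move 10: W@(3,2) -> caps B=0 W=0
Move 11: B@(3,3) -> caps B=0 W=0
Move 12: W@(2,3) -> caps B=0 W=1

Answer: B.BB
.BW.
BW.W
WWW.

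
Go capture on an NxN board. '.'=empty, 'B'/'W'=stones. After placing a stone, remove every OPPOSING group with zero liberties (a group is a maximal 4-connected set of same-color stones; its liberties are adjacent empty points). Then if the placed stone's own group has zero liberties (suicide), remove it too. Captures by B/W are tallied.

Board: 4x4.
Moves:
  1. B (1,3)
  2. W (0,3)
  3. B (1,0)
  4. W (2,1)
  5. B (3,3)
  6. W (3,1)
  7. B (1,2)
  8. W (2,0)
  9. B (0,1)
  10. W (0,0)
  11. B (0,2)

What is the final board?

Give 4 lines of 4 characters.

Move 1: B@(1,3) -> caps B=0 W=0
Move 2: W@(0,3) -> caps B=0 W=0
Move 3: B@(1,0) -> caps B=0 W=0
Move 4: W@(2,1) -> caps B=0 W=0
Move 5: B@(3,3) -> caps B=0 W=0
Move 6: W@(3,1) -> caps B=0 W=0
Move 7: B@(1,2) -> caps B=0 W=0
Move 8: W@(2,0) -> caps B=0 W=0
Move 9: B@(0,1) -> caps B=0 W=0
Move 10: W@(0,0) -> caps B=0 W=0
Move 11: B@(0,2) -> caps B=1 W=0

Answer: .BB.
B.BB
WW..
.W.B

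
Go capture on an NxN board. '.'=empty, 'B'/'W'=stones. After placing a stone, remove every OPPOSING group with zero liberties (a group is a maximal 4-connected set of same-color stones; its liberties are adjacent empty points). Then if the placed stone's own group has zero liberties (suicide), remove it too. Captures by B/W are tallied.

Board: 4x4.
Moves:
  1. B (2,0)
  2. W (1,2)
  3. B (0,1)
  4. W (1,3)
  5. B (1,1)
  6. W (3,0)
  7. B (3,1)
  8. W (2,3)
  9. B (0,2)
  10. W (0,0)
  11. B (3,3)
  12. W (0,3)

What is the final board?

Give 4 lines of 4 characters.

Answer: WBBW
.BWW
B..W
.B.B

Derivation:
Move 1: B@(2,0) -> caps B=0 W=0
Move 2: W@(1,2) -> caps B=0 W=0
Move 3: B@(0,1) -> caps B=0 W=0
Move 4: W@(1,3) -> caps B=0 W=0
Move 5: B@(1,1) -> caps B=0 W=0
Move 6: W@(3,0) -> caps B=0 W=0
Move 7: B@(3,1) -> caps B=1 W=0
Move 8: W@(2,3) -> caps B=1 W=0
Move 9: B@(0,2) -> caps B=1 W=0
Move 10: W@(0,0) -> caps B=1 W=0
Move 11: B@(3,3) -> caps B=1 W=0
Move 12: W@(0,3) -> caps B=1 W=0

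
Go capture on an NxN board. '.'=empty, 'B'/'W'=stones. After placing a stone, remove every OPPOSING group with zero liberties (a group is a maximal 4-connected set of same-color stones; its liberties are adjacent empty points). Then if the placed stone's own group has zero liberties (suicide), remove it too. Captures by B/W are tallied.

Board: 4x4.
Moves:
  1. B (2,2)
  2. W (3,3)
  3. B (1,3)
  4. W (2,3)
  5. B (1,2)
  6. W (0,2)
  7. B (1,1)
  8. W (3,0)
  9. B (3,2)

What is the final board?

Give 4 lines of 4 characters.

Answer: ..W.
.BBB
..B.
W.B.

Derivation:
Move 1: B@(2,2) -> caps B=0 W=0
Move 2: W@(3,3) -> caps B=0 W=0
Move 3: B@(1,3) -> caps B=0 W=0
Move 4: W@(2,3) -> caps B=0 W=0
Move 5: B@(1,2) -> caps B=0 W=0
Move 6: W@(0,2) -> caps B=0 W=0
Move 7: B@(1,1) -> caps B=0 W=0
Move 8: W@(3,0) -> caps B=0 W=0
Move 9: B@(3,2) -> caps B=2 W=0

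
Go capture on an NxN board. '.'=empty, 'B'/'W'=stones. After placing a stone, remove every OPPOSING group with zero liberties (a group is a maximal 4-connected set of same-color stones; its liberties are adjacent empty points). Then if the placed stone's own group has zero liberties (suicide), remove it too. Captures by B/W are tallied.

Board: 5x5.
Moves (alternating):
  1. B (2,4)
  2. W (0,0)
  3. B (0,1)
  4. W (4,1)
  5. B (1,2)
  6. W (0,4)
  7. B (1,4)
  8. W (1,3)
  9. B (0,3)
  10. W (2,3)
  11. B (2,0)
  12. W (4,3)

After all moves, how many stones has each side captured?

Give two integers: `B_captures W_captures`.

Move 1: B@(2,4) -> caps B=0 W=0
Move 2: W@(0,0) -> caps B=0 W=0
Move 3: B@(0,1) -> caps B=0 W=0
Move 4: W@(4,1) -> caps B=0 W=0
Move 5: B@(1,2) -> caps B=0 W=0
Move 6: W@(0,4) -> caps B=0 W=0
Move 7: B@(1,4) -> caps B=0 W=0
Move 8: W@(1,3) -> caps B=0 W=0
Move 9: B@(0,3) -> caps B=1 W=0
Move 10: W@(2,3) -> caps B=1 W=0
Move 11: B@(2,0) -> caps B=1 W=0
Move 12: W@(4,3) -> caps B=1 W=0

Answer: 1 0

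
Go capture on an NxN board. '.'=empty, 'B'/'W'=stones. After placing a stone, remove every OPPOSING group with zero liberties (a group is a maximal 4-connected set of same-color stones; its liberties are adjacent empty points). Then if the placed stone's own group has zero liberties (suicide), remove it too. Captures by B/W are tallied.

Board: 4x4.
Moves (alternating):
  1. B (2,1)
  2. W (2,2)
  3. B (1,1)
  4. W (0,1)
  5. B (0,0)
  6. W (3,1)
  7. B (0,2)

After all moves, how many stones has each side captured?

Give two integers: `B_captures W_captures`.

Move 1: B@(2,1) -> caps B=0 W=0
Move 2: W@(2,2) -> caps B=0 W=0
Move 3: B@(1,1) -> caps B=0 W=0
Move 4: W@(0,1) -> caps B=0 W=0
Move 5: B@(0,0) -> caps B=0 W=0
Move 6: W@(3,1) -> caps B=0 W=0
Move 7: B@(0,2) -> caps B=1 W=0

Answer: 1 0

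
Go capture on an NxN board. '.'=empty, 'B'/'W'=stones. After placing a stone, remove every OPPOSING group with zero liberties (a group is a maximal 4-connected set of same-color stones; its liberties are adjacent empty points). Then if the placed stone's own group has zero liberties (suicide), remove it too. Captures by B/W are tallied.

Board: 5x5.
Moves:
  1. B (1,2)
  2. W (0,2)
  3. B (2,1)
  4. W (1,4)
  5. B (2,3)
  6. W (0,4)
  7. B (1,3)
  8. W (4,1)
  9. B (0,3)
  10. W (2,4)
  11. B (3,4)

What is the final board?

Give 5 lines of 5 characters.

Answer: ..WB.
..BB.
.B.B.
....B
.W...

Derivation:
Move 1: B@(1,2) -> caps B=0 W=0
Move 2: W@(0,2) -> caps B=0 W=0
Move 3: B@(2,1) -> caps B=0 W=0
Move 4: W@(1,4) -> caps B=0 W=0
Move 5: B@(2,3) -> caps B=0 W=0
Move 6: W@(0,4) -> caps B=0 W=0
Move 7: B@(1,3) -> caps B=0 W=0
Move 8: W@(4,1) -> caps B=0 W=0
Move 9: B@(0,3) -> caps B=0 W=0
Move 10: W@(2,4) -> caps B=0 W=0
Move 11: B@(3,4) -> caps B=3 W=0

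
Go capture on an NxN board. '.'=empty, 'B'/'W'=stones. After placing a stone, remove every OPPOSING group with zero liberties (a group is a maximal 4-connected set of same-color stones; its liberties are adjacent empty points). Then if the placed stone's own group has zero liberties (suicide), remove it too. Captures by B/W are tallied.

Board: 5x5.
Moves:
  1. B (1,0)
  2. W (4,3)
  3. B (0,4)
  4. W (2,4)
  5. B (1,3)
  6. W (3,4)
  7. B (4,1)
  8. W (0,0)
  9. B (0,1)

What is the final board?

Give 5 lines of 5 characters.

Move 1: B@(1,0) -> caps B=0 W=0
Move 2: W@(4,3) -> caps B=0 W=0
Move 3: B@(0,4) -> caps B=0 W=0
Move 4: W@(2,4) -> caps B=0 W=0
Move 5: B@(1,3) -> caps B=0 W=0
Move 6: W@(3,4) -> caps B=0 W=0
Move 7: B@(4,1) -> caps B=0 W=0
Move 8: W@(0,0) -> caps B=0 W=0
Move 9: B@(0,1) -> caps B=1 W=0

Answer: .B..B
B..B.
....W
....W
.B.W.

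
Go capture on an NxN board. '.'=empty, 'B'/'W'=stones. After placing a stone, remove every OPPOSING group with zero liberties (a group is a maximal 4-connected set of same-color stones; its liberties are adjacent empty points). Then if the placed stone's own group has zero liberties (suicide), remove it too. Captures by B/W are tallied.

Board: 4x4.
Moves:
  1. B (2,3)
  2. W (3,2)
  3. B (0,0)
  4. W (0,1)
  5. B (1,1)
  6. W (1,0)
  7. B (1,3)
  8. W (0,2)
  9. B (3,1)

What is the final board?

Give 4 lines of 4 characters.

Move 1: B@(2,3) -> caps B=0 W=0
Move 2: W@(3,2) -> caps B=0 W=0
Move 3: B@(0,0) -> caps B=0 W=0
Move 4: W@(0,1) -> caps B=0 W=0
Move 5: B@(1,1) -> caps B=0 W=0
Move 6: W@(1,0) -> caps B=0 W=1
Move 7: B@(1,3) -> caps B=0 W=1
Move 8: W@(0,2) -> caps B=0 W=1
Move 9: B@(3,1) -> caps B=0 W=1

Answer: .WW.
WB.B
...B
.BW.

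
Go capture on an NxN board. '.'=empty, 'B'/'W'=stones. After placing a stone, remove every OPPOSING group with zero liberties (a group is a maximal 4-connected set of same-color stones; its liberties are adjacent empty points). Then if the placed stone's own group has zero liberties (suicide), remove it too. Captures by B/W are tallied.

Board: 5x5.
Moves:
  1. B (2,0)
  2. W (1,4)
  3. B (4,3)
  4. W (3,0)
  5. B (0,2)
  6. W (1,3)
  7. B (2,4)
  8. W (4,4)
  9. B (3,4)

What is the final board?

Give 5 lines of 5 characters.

Move 1: B@(2,0) -> caps B=0 W=0
Move 2: W@(1,4) -> caps B=0 W=0
Move 3: B@(4,3) -> caps B=0 W=0
Move 4: W@(3,0) -> caps B=0 W=0
Move 5: B@(0,2) -> caps B=0 W=0
Move 6: W@(1,3) -> caps B=0 W=0
Move 7: B@(2,4) -> caps B=0 W=0
Move 8: W@(4,4) -> caps B=0 W=0
Move 9: B@(3,4) -> caps B=1 W=0

Answer: ..B..
...WW
B...B
W...B
...B.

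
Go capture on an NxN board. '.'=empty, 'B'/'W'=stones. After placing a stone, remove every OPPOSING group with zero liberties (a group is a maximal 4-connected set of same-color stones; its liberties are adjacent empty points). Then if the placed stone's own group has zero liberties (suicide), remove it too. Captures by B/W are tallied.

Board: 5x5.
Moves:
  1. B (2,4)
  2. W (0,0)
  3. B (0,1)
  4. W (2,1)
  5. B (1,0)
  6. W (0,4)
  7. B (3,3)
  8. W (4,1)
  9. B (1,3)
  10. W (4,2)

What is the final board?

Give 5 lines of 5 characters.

Answer: .B..W
B..B.
.W..B
...B.
.WW..

Derivation:
Move 1: B@(2,4) -> caps B=0 W=0
Move 2: W@(0,0) -> caps B=0 W=0
Move 3: B@(0,1) -> caps B=0 W=0
Move 4: W@(2,1) -> caps B=0 W=0
Move 5: B@(1,0) -> caps B=1 W=0
Move 6: W@(0,4) -> caps B=1 W=0
Move 7: B@(3,3) -> caps B=1 W=0
Move 8: W@(4,1) -> caps B=1 W=0
Move 9: B@(1,3) -> caps B=1 W=0
Move 10: W@(4,2) -> caps B=1 W=0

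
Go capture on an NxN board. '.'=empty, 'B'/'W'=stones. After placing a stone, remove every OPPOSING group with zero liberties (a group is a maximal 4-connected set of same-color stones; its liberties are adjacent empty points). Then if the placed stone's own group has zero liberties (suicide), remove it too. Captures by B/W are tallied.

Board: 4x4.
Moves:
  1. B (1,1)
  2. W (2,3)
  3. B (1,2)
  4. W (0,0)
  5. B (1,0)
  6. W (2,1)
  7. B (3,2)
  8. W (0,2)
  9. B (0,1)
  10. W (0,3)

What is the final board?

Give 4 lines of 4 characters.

Answer: .BWW
BBB.
.W.W
..B.

Derivation:
Move 1: B@(1,1) -> caps B=0 W=0
Move 2: W@(2,3) -> caps B=0 W=0
Move 3: B@(1,2) -> caps B=0 W=0
Move 4: W@(0,0) -> caps B=0 W=0
Move 5: B@(1,0) -> caps B=0 W=0
Move 6: W@(2,1) -> caps B=0 W=0
Move 7: B@(3,2) -> caps B=0 W=0
Move 8: W@(0,2) -> caps B=0 W=0
Move 9: B@(0,1) -> caps B=1 W=0
Move 10: W@(0,3) -> caps B=1 W=0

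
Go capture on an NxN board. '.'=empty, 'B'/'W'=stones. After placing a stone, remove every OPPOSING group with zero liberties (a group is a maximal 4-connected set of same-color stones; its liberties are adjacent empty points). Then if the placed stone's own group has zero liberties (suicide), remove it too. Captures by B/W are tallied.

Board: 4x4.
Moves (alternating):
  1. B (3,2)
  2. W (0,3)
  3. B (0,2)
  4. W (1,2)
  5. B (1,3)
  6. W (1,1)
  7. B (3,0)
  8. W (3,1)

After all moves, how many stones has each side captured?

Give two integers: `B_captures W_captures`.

Move 1: B@(3,2) -> caps B=0 W=0
Move 2: W@(0,3) -> caps B=0 W=0
Move 3: B@(0,2) -> caps B=0 W=0
Move 4: W@(1,2) -> caps B=0 W=0
Move 5: B@(1,3) -> caps B=1 W=0
Move 6: W@(1,1) -> caps B=1 W=0
Move 7: B@(3,0) -> caps B=1 W=0
Move 8: W@(3,1) -> caps B=1 W=0

Answer: 1 0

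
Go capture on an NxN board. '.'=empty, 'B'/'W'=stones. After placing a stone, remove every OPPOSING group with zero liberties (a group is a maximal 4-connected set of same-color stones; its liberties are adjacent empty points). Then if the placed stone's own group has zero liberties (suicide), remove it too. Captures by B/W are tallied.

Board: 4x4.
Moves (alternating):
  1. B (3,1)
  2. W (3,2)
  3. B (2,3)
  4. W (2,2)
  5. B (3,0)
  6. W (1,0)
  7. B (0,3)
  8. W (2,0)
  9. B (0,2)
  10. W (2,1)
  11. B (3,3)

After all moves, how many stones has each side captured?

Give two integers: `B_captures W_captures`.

Answer: 0 2

Derivation:
Move 1: B@(3,1) -> caps B=0 W=0
Move 2: W@(3,2) -> caps B=0 W=0
Move 3: B@(2,3) -> caps B=0 W=0
Move 4: W@(2,2) -> caps B=0 W=0
Move 5: B@(3,0) -> caps B=0 W=0
Move 6: W@(1,0) -> caps B=0 W=0
Move 7: B@(0,3) -> caps B=0 W=0
Move 8: W@(2,0) -> caps B=0 W=0
Move 9: B@(0,2) -> caps B=0 W=0
Move 10: W@(2,1) -> caps B=0 W=2
Move 11: B@(3,3) -> caps B=0 W=2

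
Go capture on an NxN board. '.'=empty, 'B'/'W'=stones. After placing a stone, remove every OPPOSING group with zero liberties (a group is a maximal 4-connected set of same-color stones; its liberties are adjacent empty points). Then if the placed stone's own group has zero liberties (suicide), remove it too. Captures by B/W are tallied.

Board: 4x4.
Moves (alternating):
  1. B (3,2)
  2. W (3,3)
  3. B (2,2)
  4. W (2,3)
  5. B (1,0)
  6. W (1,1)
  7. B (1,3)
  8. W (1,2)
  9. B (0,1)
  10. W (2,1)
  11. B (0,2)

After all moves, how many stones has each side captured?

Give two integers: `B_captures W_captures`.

Move 1: B@(3,2) -> caps B=0 W=0
Move 2: W@(3,3) -> caps B=0 W=0
Move 3: B@(2,2) -> caps B=0 W=0
Move 4: W@(2,3) -> caps B=0 W=0
Move 5: B@(1,0) -> caps B=0 W=0
Move 6: W@(1,1) -> caps B=0 W=0
Move 7: B@(1,3) -> caps B=2 W=0
Move 8: W@(1,2) -> caps B=2 W=0
Move 9: B@(0,1) -> caps B=2 W=0
Move 10: W@(2,1) -> caps B=2 W=0
Move 11: B@(0,2) -> caps B=2 W=0

Answer: 2 0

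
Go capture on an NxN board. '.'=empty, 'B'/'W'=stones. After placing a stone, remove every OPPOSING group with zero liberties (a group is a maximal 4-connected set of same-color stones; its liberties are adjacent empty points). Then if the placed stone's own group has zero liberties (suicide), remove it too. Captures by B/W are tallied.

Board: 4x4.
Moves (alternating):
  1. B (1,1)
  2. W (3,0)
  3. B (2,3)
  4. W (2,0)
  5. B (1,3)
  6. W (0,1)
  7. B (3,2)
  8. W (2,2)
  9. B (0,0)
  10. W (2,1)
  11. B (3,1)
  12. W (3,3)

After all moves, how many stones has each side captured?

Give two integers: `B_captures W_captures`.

Move 1: B@(1,1) -> caps B=0 W=0
Move 2: W@(3,0) -> caps B=0 W=0
Move 3: B@(2,3) -> caps B=0 W=0
Move 4: W@(2,0) -> caps B=0 W=0
Move 5: B@(1,3) -> caps B=0 W=0
Move 6: W@(0,1) -> caps B=0 W=0
Move 7: B@(3,2) -> caps B=0 W=0
Move 8: W@(2,2) -> caps B=0 W=0
Move 9: B@(0,0) -> caps B=0 W=0
Move 10: W@(2,1) -> caps B=0 W=0
Move 11: B@(3,1) -> caps B=0 W=0
Move 12: W@(3,3) -> caps B=0 W=2

Answer: 0 2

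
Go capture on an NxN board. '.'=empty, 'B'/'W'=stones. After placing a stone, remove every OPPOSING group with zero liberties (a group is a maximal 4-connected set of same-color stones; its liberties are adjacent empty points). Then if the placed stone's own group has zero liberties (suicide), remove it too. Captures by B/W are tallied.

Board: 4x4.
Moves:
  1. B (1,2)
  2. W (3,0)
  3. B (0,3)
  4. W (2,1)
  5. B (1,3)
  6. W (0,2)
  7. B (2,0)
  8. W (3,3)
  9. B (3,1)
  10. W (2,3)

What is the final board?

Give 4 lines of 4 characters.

Move 1: B@(1,2) -> caps B=0 W=0
Move 2: W@(3,0) -> caps B=0 W=0
Move 3: B@(0,3) -> caps B=0 W=0
Move 4: W@(2,1) -> caps B=0 W=0
Move 5: B@(1,3) -> caps B=0 W=0
Move 6: W@(0,2) -> caps B=0 W=0
Move 7: B@(2,0) -> caps B=0 W=0
Move 8: W@(3,3) -> caps B=0 W=0
Move 9: B@(3,1) -> caps B=1 W=0
Move 10: W@(2,3) -> caps B=1 W=0

Answer: ..WB
..BB
BW.W
.B.W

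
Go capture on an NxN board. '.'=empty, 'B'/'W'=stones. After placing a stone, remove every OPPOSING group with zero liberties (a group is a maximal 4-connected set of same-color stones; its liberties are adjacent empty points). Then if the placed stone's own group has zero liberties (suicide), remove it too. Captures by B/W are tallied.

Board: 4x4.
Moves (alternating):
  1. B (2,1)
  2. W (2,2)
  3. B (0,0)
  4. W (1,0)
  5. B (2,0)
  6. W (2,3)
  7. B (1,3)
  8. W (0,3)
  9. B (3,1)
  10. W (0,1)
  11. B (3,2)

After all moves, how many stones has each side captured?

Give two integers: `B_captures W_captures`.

Move 1: B@(2,1) -> caps B=0 W=0
Move 2: W@(2,2) -> caps B=0 W=0
Move 3: B@(0,0) -> caps B=0 W=0
Move 4: W@(1,0) -> caps B=0 W=0
Move 5: B@(2,0) -> caps B=0 W=0
Move 6: W@(2,3) -> caps B=0 W=0
Move 7: B@(1,3) -> caps B=0 W=0
Move 8: W@(0,3) -> caps B=0 W=0
Move 9: B@(3,1) -> caps B=0 W=0
Move 10: W@(0,1) -> caps B=0 W=1
Move 11: B@(3,2) -> caps B=0 W=1

Answer: 0 1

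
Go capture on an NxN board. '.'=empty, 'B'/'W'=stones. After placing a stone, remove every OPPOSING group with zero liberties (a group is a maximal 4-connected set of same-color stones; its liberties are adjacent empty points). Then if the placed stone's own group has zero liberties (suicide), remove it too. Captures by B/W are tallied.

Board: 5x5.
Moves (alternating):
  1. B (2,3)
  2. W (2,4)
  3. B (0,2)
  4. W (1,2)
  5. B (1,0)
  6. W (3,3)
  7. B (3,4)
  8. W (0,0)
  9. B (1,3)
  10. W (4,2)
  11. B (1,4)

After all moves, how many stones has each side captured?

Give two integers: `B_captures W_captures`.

Move 1: B@(2,3) -> caps B=0 W=0
Move 2: W@(2,4) -> caps B=0 W=0
Move 3: B@(0,2) -> caps B=0 W=0
Move 4: W@(1,2) -> caps B=0 W=0
Move 5: B@(1,0) -> caps B=0 W=0
Move 6: W@(3,3) -> caps B=0 W=0
Move 7: B@(3,4) -> caps B=0 W=0
Move 8: W@(0,0) -> caps B=0 W=0
Move 9: B@(1,3) -> caps B=0 W=0
Move 10: W@(4,2) -> caps B=0 W=0
Move 11: B@(1,4) -> caps B=1 W=0

Answer: 1 0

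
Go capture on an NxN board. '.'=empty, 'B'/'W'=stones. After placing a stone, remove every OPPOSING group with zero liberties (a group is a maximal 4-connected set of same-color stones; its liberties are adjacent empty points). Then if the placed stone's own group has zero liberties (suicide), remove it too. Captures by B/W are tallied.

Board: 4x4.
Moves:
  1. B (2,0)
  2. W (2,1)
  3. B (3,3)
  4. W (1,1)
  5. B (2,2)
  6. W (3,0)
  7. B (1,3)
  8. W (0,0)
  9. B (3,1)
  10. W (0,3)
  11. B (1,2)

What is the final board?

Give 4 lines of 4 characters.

Answer: W..W
.WBB
BWB.
.B.B

Derivation:
Move 1: B@(2,0) -> caps B=0 W=0
Move 2: W@(2,1) -> caps B=0 W=0
Move 3: B@(3,3) -> caps B=0 W=0
Move 4: W@(1,1) -> caps B=0 W=0
Move 5: B@(2,2) -> caps B=0 W=0
Move 6: W@(3,0) -> caps B=0 W=0
Move 7: B@(1,3) -> caps B=0 W=0
Move 8: W@(0,0) -> caps B=0 W=0
Move 9: B@(3,1) -> caps B=1 W=0
Move 10: W@(0,3) -> caps B=1 W=0
Move 11: B@(1,2) -> caps B=1 W=0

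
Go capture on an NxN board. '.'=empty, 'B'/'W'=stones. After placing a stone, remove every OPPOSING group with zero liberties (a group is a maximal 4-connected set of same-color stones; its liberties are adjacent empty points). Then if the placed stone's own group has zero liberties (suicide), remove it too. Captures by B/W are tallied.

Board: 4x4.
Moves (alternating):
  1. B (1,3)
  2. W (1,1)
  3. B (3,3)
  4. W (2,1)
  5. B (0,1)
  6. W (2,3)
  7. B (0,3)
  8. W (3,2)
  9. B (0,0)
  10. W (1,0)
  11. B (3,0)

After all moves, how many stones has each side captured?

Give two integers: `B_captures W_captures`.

Answer: 0 1

Derivation:
Move 1: B@(1,3) -> caps B=0 W=0
Move 2: W@(1,1) -> caps B=0 W=0
Move 3: B@(3,3) -> caps B=0 W=0
Move 4: W@(2,1) -> caps B=0 W=0
Move 5: B@(0,1) -> caps B=0 W=0
Move 6: W@(2,3) -> caps B=0 W=0
Move 7: B@(0,3) -> caps B=0 W=0
Move 8: W@(3,2) -> caps B=0 W=1
Move 9: B@(0,0) -> caps B=0 W=1
Move 10: W@(1,0) -> caps B=0 W=1
Move 11: B@(3,0) -> caps B=0 W=1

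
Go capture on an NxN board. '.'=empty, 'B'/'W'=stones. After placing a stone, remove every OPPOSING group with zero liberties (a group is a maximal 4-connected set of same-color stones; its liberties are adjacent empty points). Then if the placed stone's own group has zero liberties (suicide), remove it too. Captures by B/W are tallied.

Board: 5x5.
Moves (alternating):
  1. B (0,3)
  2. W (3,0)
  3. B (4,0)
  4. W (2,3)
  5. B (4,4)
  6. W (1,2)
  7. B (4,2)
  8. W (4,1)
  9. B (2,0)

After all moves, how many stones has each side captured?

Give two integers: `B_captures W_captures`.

Answer: 0 1

Derivation:
Move 1: B@(0,3) -> caps B=0 W=0
Move 2: W@(3,0) -> caps B=0 W=0
Move 3: B@(4,0) -> caps B=0 W=0
Move 4: W@(2,3) -> caps B=0 W=0
Move 5: B@(4,4) -> caps B=0 W=0
Move 6: W@(1,2) -> caps B=0 W=0
Move 7: B@(4,2) -> caps B=0 W=0
Move 8: W@(4,1) -> caps B=0 W=1
Move 9: B@(2,0) -> caps B=0 W=1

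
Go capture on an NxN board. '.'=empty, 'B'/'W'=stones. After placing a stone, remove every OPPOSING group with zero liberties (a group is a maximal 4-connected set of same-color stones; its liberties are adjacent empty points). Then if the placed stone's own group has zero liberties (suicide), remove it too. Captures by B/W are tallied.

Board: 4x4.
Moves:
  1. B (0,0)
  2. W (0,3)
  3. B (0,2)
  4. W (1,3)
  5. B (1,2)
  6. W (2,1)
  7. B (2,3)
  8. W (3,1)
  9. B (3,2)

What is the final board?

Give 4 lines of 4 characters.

Move 1: B@(0,0) -> caps B=0 W=0
Move 2: W@(0,3) -> caps B=0 W=0
Move 3: B@(0,2) -> caps B=0 W=0
Move 4: W@(1,3) -> caps B=0 W=0
Move 5: B@(1,2) -> caps B=0 W=0
Move 6: W@(2,1) -> caps B=0 W=0
Move 7: B@(2,3) -> caps B=2 W=0
Move 8: W@(3,1) -> caps B=2 W=0
Move 9: B@(3,2) -> caps B=2 W=0

Answer: B.B.
..B.
.W.B
.WB.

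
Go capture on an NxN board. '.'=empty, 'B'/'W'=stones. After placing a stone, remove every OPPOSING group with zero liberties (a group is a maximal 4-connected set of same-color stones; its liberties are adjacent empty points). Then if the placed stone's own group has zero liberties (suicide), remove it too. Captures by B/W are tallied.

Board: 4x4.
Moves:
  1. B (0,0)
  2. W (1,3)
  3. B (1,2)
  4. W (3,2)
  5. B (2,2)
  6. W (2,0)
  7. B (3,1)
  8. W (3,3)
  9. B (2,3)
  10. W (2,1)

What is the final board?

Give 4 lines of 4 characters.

Move 1: B@(0,0) -> caps B=0 W=0
Move 2: W@(1,3) -> caps B=0 W=0
Move 3: B@(1,2) -> caps B=0 W=0
Move 4: W@(3,2) -> caps B=0 W=0
Move 5: B@(2,2) -> caps B=0 W=0
Move 6: W@(2,0) -> caps B=0 W=0
Move 7: B@(3,1) -> caps B=0 W=0
Move 8: W@(3,3) -> caps B=0 W=0
Move 9: B@(2,3) -> caps B=2 W=0
Move 10: W@(2,1) -> caps B=2 W=0

Answer: B...
..BW
WWBB
.B..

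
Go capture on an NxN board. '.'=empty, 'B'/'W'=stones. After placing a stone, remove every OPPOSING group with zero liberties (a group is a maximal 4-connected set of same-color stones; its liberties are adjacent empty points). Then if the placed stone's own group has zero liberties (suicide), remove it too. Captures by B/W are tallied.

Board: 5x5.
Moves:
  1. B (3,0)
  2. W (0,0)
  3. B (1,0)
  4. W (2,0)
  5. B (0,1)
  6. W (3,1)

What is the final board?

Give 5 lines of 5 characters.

Move 1: B@(3,0) -> caps B=0 W=0
Move 2: W@(0,0) -> caps B=0 W=0
Move 3: B@(1,0) -> caps B=0 W=0
Move 4: W@(2,0) -> caps B=0 W=0
Move 5: B@(0,1) -> caps B=1 W=0
Move 6: W@(3,1) -> caps B=1 W=0

Answer: .B...
B....
W....
BW...
.....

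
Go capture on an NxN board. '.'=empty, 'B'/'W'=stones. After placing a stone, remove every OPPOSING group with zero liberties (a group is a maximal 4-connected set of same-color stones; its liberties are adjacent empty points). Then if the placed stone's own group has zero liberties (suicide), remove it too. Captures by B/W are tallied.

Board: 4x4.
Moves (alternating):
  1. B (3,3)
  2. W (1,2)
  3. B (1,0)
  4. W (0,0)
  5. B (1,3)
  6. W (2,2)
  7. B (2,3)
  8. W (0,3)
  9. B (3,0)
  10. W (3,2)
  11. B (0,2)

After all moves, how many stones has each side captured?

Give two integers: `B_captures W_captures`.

Move 1: B@(3,3) -> caps B=0 W=0
Move 2: W@(1,2) -> caps B=0 W=0
Move 3: B@(1,0) -> caps B=0 W=0
Move 4: W@(0,0) -> caps B=0 W=0
Move 5: B@(1,3) -> caps B=0 W=0
Move 6: W@(2,2) -> caps B=0 W=0
Move 7: B@(2,3) -> caps B=0 W=0
Move 8: W@(0,3) -> caps B=0 W=0
Move 9: B@(3,0) -> caps B=0 W=0
Move 10: W@(3,2) -> caps B=0 W=3
Move 11: B@(0,2) -> caps B=0 W=3

Answer: 0 3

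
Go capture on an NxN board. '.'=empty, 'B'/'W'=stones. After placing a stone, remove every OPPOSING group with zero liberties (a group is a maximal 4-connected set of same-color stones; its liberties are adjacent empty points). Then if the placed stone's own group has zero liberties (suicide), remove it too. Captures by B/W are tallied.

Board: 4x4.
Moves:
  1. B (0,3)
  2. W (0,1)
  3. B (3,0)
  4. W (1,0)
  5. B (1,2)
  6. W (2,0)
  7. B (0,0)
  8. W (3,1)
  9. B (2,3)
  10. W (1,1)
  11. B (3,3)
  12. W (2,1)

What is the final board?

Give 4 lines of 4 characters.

Move 1: B@(0,3) -> caps B=0 W=0
Move 2: W@(0,1) -> caps B=0 W=0
Move 3: B@(3,0) -> caps B=0 W=0
Move 4: W@(1,0) -> caps B=0 W=0
Move 5: B@(1,2) -> caps B=0 W=0
Move 6: W@(2,0) -> caps B=0 W=0
Move 7: B@(0,0) -> caps B=0 W=0
Move 8: W@(3,1) -> caps B=0 W=1
Move 9: B@(2,3) -> caps B=0 W=1
Move 10: W@(1,1) -> caps B=0 W=1
Move 11: B@(3,3) -> caps B=0 W=1
Move 12: W@(2,1) -> caps B=0 W=1

Answer: .W.B
WWB.
WW.B
.W.B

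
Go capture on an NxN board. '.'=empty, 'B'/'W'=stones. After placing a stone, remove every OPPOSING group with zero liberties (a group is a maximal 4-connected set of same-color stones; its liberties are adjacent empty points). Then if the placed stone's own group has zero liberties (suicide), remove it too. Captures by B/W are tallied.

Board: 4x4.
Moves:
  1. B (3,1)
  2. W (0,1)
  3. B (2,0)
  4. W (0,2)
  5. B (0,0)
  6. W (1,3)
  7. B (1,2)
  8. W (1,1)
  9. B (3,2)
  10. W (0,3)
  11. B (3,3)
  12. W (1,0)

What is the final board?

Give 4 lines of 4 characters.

Move 1: B@(3,1) -> caps B=0 W=0
Move 2: W@(0,1) -> caps B=0 W=0
Move 3: B@(2,0) -> caps B=0 W=0
Move 4: W@(0,2) -> caps B=0 W=0
Move 5: B@(0,0) -> caps B=0 W=0
Move 6: W@(1,3) -> caps B=0 W=0
Move 7: B@(1,2) -> caps B=0 W=0
Move 8: W@(1,1) -> caps B=0 W=0
Move 9: B@(3,2) -> caps B=0 W=0
Move 10: W@(0,3) -> caps B=0 W=0
Move 11: B@(3,3) -> caps B=0 W=0
Move 12: W@(1,0) -> caps B=0 W=1

Answer: .WWW
WWBW
B...
.BBB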